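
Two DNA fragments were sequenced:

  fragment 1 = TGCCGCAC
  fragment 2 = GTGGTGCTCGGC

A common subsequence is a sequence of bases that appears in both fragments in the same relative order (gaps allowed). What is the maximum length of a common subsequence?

6

Taking T [1,5] → G [2,6] → C [3,7] → C [4,9] → G [5,11] → C [8,12] gives a common subsequence of length 6. Since dp[8][12] = 6, nothing longer is possible.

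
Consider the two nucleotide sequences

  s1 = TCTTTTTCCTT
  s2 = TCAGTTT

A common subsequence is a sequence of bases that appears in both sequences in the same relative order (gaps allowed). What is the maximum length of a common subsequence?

5

Taking T (s1 #1, s2 #1), then C (s1 #2, s2 #2), then T (s1 #7, s2 #5), then T (s1 #10, s2 #6), then T (s1 #11, s2 #7) gives a common subsequence of length 5. The LCS DP gives dp[11][7] = 5, so this is optimal.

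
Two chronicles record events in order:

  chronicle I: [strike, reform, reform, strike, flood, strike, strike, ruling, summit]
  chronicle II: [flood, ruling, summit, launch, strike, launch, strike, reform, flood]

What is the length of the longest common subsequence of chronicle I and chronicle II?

3

Match strike [1,7]; then reform [3,8]; then flood [5,9] — 3 events in the same relative order in both. The LCS DP gives dp[9][9] = 3, so this is optimal.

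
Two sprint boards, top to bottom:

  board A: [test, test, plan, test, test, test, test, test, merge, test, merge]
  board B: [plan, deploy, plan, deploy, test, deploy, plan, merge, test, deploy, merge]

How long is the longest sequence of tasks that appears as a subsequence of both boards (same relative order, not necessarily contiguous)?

5

One common subsequence of length 5: test at board A[1]=board B[5] → plan at board A[3]=board B[7] → merge at board A[9]=board B[8] → test at board A[10]=board B[9] → merge at board A[11]=board B[11], and the DP table's final entry dp[11][11] is also 5, so no common subsequence is longer.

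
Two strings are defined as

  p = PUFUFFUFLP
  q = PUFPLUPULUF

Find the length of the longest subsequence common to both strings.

Let dp[i][j] be the LCS length of the first i characters of p and the first j characters of q. dp[i][j] = dp[i-1][j-1]+1 when the i-th and j-th characters match, else max(dp[i-1][j], dp[i][j-1]).
    ·  P  U  F  P  L  U  P  U  L  U  F
 ·  0  0  0  0  0  0  0  0  0  0  0  0
 P  0  1  1  1  1  1  1  1  1  1  1  1
 U  0  1  2  2  2  2  2  2  2  2  2  2
 F  0  1  2  3  3  3  3  3  3  3  3  3
 U  0  1  2  3  3  3  4  4  4  4  4  4
 F  0  1  2  3  3  3  4  4  4  4  4  5
 F  0  1  2  3  3  3  4  4  4  4  4  5
 U  0  1  2  3  3  3  4  4  5  5  5  5
 F  0  1  2  3  3  3  4  4  5  5  5  6
 L  0  1  2  3  3  4  4  4  5  6  6  6
 P  0  1  2  3  4  4  4  5  5  6  6  6
dp[10][11] = 6. One LCS (by backtracking along matches): PUFUUF.

6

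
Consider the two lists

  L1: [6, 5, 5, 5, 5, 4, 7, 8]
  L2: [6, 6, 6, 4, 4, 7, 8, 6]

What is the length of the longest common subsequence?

4

Pick 6 (L1 #1, L2 #3), 4 (L1 #6, L2 #5), 7 (L1 #7, L2 #6), 8 (L1 #8, L2 #7); all 4 values appear in both, in order. Since dp[8][8] = 4, nothing longer is possible.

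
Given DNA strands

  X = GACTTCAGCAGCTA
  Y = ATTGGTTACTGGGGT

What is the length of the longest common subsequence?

7

One common subsequence of length 7: G (X #1, Y #5), A (X #2, Y #8), C (X #3, Y #9), T (X #4, Y #10), G (X #8, Y #13), G (X #11, Y #14), T (X #13, Y #15). The LCS DP gives dp[14][15] = 7, so this is optimal.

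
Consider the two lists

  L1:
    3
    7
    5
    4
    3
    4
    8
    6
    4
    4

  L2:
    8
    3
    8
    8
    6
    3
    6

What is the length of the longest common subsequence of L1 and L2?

Taking 3 (L1 #1, L2 #2), 3 (L1 #5, L2 #6), 6 (L1 #8, L2 #7) gives a common subsequence of length 3, and the DP table's final entry dp[10][7] is also 3, so no common subsequence is longer.

3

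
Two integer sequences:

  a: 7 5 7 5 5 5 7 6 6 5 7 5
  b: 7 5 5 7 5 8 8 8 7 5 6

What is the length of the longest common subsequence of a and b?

Pick 7 [3,1] → 5 [5,2] → 5 [6,3] → 7 [7,4] → 5 [10,5] → 7 [11,9] → 5 [12,10]; all 7 values appear in both, in order. dp[12][11] = 7 confirms this is the maximum.

7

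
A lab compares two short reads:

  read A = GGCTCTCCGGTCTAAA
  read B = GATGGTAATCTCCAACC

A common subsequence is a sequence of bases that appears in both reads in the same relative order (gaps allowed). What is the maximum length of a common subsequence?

Taking G [1,4], G [2,5], T [4,9], C [5,10], T [6,11], C [8,12], C [12,13], A [14,14], A [15,15] gives a common subsequence of length 9. Since dp[16][17] = 9, nothing longer is possible.

9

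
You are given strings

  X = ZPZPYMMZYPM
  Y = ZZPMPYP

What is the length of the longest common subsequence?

6

Taking Z (X #1, Y #1); then Z (X #3, Y #2); then P (X #4, Y #3); then M (X #6, Y #4); then Y (X #9, Y #6); then P (X #10, Y #7) gives a common subsequence of length 6. dp[11][7] = 6 confirms this is the maximum.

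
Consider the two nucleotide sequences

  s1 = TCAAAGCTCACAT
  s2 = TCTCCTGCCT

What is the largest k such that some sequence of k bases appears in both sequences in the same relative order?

7

Let dp[i][j] be the LCS length of the first i bases of s1 and the first j bases of s2. dp[i][j] = dp[i-1][j-1]+1 when the i-th and j-th bases match, else max(dp[i-1][j], dp[i][j-1]).
    ·  T  C  T  C  C  T  G  C  C  T
 ·  0  0  0  0  0  0  0  0  0  0  0
 T  0  1  1  1  1  1  1  1  1  1  1
 C  0  1  2  2  2  2  2  2  2  2  2
 A  0  1  2  2  2  2  2  2  2  2  2
 A  0  1  2  2  2  2  2  2  2  2  2
 A  0  1  2  2  2  2  2  2  2  2  2
 G  0  1  2  2  2  2  2  3  3  3  3
 C  0  1  2  2  3  3  3  3  4  4  4
 T  0  1  2  3  3  3  4  4  4  4  5
 C  0  1  2  3  4  4  4  4  5  5  5
 A  0  1  2  3  4  4  4  4  5  5  5
 C  0  1  2  3  4  5  5  5  5  6  6
 A  0  1  2  3  4  5  5  5  5  6  6
 T  0  1  2  3  4  5  6  6  6  6  7
dp[13][10] = 7. One LCS (by backtracking along matches): TCCTCCT.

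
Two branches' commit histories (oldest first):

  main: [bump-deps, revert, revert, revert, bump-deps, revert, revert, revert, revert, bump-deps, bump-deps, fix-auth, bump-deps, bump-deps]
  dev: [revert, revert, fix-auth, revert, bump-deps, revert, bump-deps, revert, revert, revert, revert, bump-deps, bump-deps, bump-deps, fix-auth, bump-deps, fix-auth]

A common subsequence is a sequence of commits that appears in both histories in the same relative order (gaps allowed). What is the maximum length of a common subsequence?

12

Pick revert [2,2], then revert [3,4], then revert [4,6], then bump-deps [5,7], then revert [6,8], then revert [7,9], then revert [8,10], then revert [9,11], then bump-deps [10,13], then bump-deps [11,14], then fix-auth [12,15], then bump-deps [13,16]; all 12 commits appear in both, in order. Since dp[14][17] = 12, nothing longer is possible.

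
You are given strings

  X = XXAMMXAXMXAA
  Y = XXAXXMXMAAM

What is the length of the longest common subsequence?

9

Pick X at X[1]=Y[1] → X at X[2]=Y[2] → A at X[3]=Y[3] → X at X[6]=Y[4] → X at X[8]=Y[5] → M at X[9]=Y[6] → X at X[10]=Y[7] → A at X[11]=Y[9] → A at X[12]=Y[10]; all 9 characters appear in both, in order, and the DP table's final entry dp[12][11] is also 9, so no common subsequence is longer.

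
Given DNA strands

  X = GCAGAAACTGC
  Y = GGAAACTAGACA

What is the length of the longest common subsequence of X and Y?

Pick G [1,1]; then G [4,2]; then A [5,3]; then A [6,4]; then A [7,5]; then C [8,6]; then T [9,7]; then G [10,9]; then C [11,11]; all 9 bases appear in both, in order. Since dp[11][12] = 9, nothing longer is possible.

9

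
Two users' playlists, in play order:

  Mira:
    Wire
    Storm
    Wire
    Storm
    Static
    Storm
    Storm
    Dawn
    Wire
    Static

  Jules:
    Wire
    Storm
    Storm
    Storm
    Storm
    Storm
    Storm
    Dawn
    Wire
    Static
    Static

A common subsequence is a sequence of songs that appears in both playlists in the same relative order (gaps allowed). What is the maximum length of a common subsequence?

8

Pick Wire [1,1], Storm [2,4], Storm [4,5], Storm [6,6], Storm [7,7], Dawn [8,8], Wire [9,9], Static [10,11]; all 8 songs appear in both, in order. The LCS DP gives dp[10][11] = 8, so this is optimal.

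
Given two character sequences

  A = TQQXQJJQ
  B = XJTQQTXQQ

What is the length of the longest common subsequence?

Let dp[i][j] be the LCS length of the first i characters of A and the first j characters of B. dp[i][j] = dp[i-1][j-1]+1 when the i-th and j-th characters match, else max(dp[i-1][j], dp[i][j-1]).
    ·  X  J  T  Q  Q  T  X  Q  Q
 ·  0  0  0  0  0  0  0  0  0  0
 T  0  0  0  1  1  1  1  1  1  1
 Q  0  0  0  1  2  2  2  2  2  2
 Q  0  0  0  1  2  3  3  3  3  3
 X  0  1  1  1  2  3  3  4  4  4
 Q  0  1  1  1  2  3  3  4  5  5
 J  0  1  2  2  2  3  3  4  5  5
 J  0  1  2  2  2  3  3  4  5  5
 Q  0  1  2  2  3  3  3  4  5  6
dp[8][9] = 6. One LCS (by backtracking along matches): TQQXQQ.

6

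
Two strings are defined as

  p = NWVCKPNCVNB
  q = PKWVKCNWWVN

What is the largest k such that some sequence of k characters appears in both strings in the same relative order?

Match W (p #2, q #3) → V (p #3, q #4) → C (p #4, q #6) → N (p #7, q #7) → V (p #9, q #10) → N (p #10, q #11) — 6 characters in the same relative order in both. The LCS DP gives dp[11][11] = 6, so this is optimal.

6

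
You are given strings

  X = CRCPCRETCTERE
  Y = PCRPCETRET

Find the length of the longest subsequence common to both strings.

8

One common subsequence of length 8: C (X #1, Y #2), R (X #2, Y #3), P (X #4, Y #4), C (X #5, Y #5), E (X #7, Y #6), T (X #10, Y #7), R (X #12, Y #8), E (X #13, Y #9). dp[13][10] = 8 confirms this is the maximum.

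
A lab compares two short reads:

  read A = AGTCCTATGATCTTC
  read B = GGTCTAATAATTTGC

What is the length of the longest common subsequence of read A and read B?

11

Taking G at read A[2]=read B[2], then T at read A[3]=read B[3], then C at read A[5]=read B[4], then T at read A[6]=read B[5], then A at read A[7]=read B[7], then T at read A[8]=read B[8], then A at read A[10]=read B[10], then T at read A[11]=read B[11], then T at read A[13]=read B[12], then T at read A[14]=read B[13], then C at read A[15]=read B[15] gives a common subsequence of length 11. The LCS DP gives dp[15][15] = 11, so this is optimal.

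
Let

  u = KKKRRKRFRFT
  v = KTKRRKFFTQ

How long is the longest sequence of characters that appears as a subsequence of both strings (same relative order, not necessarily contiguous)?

8

Let dp[i][j] be the LCS length of the first i characters of u and the first j characters of v. dp[i][j] = dp[i-1][j-1]+1 when the i-th and j-th characters match, else max(dp[i-1][j], dp[i][j-1]).
    ·  K  T  K  R  R  K  F  F  T  Q
 ·  0  0  0  0  0  0  0  0  0  0  0
 K  0  1  1  1  1  1  1  1  1  1  1
 K  0  1  1  2  2  2  2  2  2  2  2
 K  0  1  1  2  2  2  3  3  3  3  3
 R  0  1  1  2  3  3  3  3  3  3  3
 R  0  1  1  2  3  4  4  4  4  4  4
 K  0  1  1  2  3  4  5  5  5  5  5
 R  0  1  1  2  3  4  5  5  5  5  5
 F  0  1  1  2  3  4  5  6  6  6  6
 R  0  1  1  2  3  4  5  6  6  6  6
 F  0  1  1  2  3  4  5  6  7  7  7
 T  0  1  2  2  3  4  5  6  7  8  8
dp[11][10] = 8. One LCS (by backtracking along matches): KKRRKFFT.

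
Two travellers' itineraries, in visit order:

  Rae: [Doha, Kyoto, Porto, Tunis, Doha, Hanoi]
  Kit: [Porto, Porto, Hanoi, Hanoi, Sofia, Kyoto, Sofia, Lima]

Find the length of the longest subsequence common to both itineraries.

2

Match Porto (Rae #3, Kit #2), then Hanoi (Rae #6, Kit #4) — 2 stops in the same relative order in both. dp[6][8] = 2 confirms this is the maximum.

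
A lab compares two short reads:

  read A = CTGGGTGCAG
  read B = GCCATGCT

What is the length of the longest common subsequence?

4

Let dp[i][j] be the LCS length of the first i bases of read A and the first j bases of read B. dp[i][j] = dp[i-1][j-1]+1 when the i-th and j-th bases match, else max(dp[i-1][j], dp[i][j-1]).
    ·  G  C  C  A  T  G  C  T
 ·  0  0  0  0  0  0  0  0  0
 C  0  0  1  1  1  1  1  1  1
 T  0  0  1  1  1  2  2  2  2
 G  0  1  1  1  1  2  3  3  3
 G  0  1  1  1  1  2  3  3  3
 G  0  1  1  1  1  2  3  3  3
 T  0  1  1  1  1  2  3  3  4
 G  0  1  1  1  1  2  3  3  4
 C  0  1  2  2  2  2  3  4  4
 A  0  1  2  2  3  3  3  4  4
 G  0  1  2  2  3  3  4  4  4
dp[10][8] = 4. One LCS (by backtracking along matches): CTGT.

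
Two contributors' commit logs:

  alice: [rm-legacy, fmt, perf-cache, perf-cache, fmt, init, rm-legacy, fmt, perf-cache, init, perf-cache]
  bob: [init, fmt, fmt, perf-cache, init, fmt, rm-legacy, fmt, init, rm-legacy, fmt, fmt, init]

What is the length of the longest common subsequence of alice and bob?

7

Pick fmt at alice[2]=bob[3]; then perf-cache at alice[3]=bob[4]; then fmt at alice[5]=bob[8]; then init at alice[6]=bob[9]; then rm-legacy at alice[7]=bob[10]; then fmt at alice[8]=bob[12]; then init at alice[10]=bob[13]; all 7 commits appear in both, in order. dp[11][13] = 7 confirms this is the maximum.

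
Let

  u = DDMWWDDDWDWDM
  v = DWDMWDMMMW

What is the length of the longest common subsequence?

6

Let dp[i][j] be the LCS length of the first i characters of u and the first j characters of v. dp[i][j] = dp[i-1][j-1]+1 when the i-th and j-th characters match, else max(dp[i-1][j], dp[i][j-1]).
    ·  D  W  D  M  W  D  M  M  M  W
 ·  0  0  0  0  0  0  0  0  0  0  0
 D  0  1  1  1  1  1  1  1  1  1  1
 D  0  1  1  2  2  2  2  2  2  2  2
 M  0  1  1  2  3  3  3  3  3  3  3
 W  0  1  2  2  3  4  4  4  4  4  4
 W  0  1  2  2  3  4  4  4  4  4  5
 D  0  1  2  3  3  4  5  5  5  5  5
 D  0  1  2  3  3  4  5  5  5  5  5
 D  0  1  2  3  3  4  5  5  5  5  5
 W  0  1  2  3  3  4  5  5  5  5  6
 D  0  1  2  3  3  4  5  5  5  5  6
 W  0  1  2  3  3  4  5  5  5  5  6
 D  0  1  2  3  3  4  5  5  5  5  6
 M  0  1  2  3  4  4  5  6  6  6  6
dp[13][10] = 6. One LCS (by backtracking along matches): DDMWDW.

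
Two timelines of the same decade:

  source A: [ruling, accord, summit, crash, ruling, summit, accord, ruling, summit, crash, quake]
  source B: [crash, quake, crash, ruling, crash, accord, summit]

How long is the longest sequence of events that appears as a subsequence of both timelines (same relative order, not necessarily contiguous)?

Taking ruling (source A #1, source B #4), crash (source A #4, source B #5), accord (source A #7, source B #6), summit (source A #9, source B #7) gives a common subsequence of length 4. Since dp[11][7] = 4, nothing longer is possible.

4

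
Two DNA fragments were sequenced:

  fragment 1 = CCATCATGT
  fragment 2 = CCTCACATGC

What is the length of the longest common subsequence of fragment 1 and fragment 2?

7

Let dp[i][j] be the LCS length of the first i bases of fragment 1 and the first j bases of fragment 2. dp[i][j] = dp[i-1][j-1]+1 when the i-th and j-th bases match, else max(dp[i-1][j], dp[i][j-1]).
    ·  C  C  T  C  A  C  A  T  G  C
 ·  0  0  0  0  0  0  0  0  0  0  0
 C  0  1  1  1  1  1  1  1  1  1  1
 C  0  1  2  2  2  2  2  2  2  2  2
 A  0  1  2  2  2  3  3  3  3  3  3
 T  0  1  2  3  3  3  3  3  4  4  4
 C  0  1  2  3  4  4  4  4  4  4  5
 A  0  1  2  3  4  5  5  5  5  5  5
 T  0  1  2  3  4  5  5  5  6  6  6
 G  0  1  2  3  4  5  5  5  6  7  7
 T  0  1  2  3  4  5  5  5  6  7  7
dp[9][10] = 7. One LCS (by backtracking along matches): CCACATG.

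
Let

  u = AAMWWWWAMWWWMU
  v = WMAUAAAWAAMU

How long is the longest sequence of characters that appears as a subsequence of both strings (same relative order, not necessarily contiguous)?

6

Match A at u[1]=v[6] → A at u[2]=v[7] → W at u[4]=v[8] → A at u[8]=v[10] → M at u[13]=v[11] → U at u[14]=v[12] — 6 characters in the same relative order in both. Since dp[14][12] = 6, nothing longer is possible.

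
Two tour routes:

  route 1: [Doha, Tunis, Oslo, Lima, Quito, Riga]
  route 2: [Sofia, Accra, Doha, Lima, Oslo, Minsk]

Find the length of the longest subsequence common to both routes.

Match Doha at route 1[1]=route 2[3]; then Oslo at route 1[3]=route 2[5] — 2 stops in the same relative order in both. Since dp[6][6] = 2, nothing longer is possible.

2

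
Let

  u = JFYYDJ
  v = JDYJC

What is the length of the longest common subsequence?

Let dp[i][j] be the LCS length of the first i characters of u and the first j characters of v. dp[i][j] = dp[i-1][j-1]+1 when the i-th and j-th characters match, else max(dp[i-1][j], dp[i][j-1]).
    ·  J  D  Y  J  C
 ·  0  0  0  0  0  0
 J  0  1  1  1  1  1
 F  0  1  1  1  1  1
 Y  0  1  1  2  2  2
 Y  0  1  1  2  2  2
 D  0  1  2  2  2  2
 J  0  1  2  2  3  3
dp[6][5] = 3. One LCS (by backtracking along matches): JYJ.

3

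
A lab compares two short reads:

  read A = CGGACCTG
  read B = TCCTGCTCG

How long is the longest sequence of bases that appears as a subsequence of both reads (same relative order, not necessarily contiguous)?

Taking C [1,3] → G [3,5] → C [5,6] → C [6,8] → G [8,9] gives a common subsequence of length 5. Since dp[8][9] = 5, nothing longer is possible.

5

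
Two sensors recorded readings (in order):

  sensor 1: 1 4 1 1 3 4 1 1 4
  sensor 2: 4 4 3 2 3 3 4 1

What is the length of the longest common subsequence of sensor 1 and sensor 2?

One common subsequence of length 4: 4 at sensor 1[2]=sensor 2[2]; then 3 at sensor 1[5]=sensor 2[6]; then 4 at sensor 1[6]=sensor 2[7]; then 1 at sensor 1[8]=sensor 2[8]. dp[9][8] = 4 confirms this is the maximum.

4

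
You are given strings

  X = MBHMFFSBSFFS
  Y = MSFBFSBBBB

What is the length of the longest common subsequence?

Match M [1,1], B [2,4], F [6,5], S [7,6], B [8,10] — 5 characters in the same relative order in both. Since dp[12][10] = 5, nothing longer is possible.

5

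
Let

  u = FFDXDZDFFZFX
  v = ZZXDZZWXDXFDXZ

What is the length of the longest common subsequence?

6

Pick X at u[4]=v[3], D at u[5]=v[4], Z at u[6]=v[6], D at u[7]=v[9], F at u[8]=v[11], Z at u[10]=v[14]; all 6 characters appear in both, in order. The LCS DP gives dp[12][14] = 6, so this is optimal.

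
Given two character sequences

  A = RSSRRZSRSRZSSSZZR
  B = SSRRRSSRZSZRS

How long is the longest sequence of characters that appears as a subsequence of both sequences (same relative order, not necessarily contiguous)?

Pick S (A #2, B #1), then S (A #3, B #2), then R (A #4, B #4), then R (A #5, B #5), then S (A #7, B #6), then S (A #9, B #7), then R (A #10, B #8), then Z (A #11, B #9), then S (A #14, B #10), then Z (A #16, B #11), then R (A #17, B #12); all 11 characters appear in both, in order. Since dp[17][13] = 11, nothing longer is possible.

11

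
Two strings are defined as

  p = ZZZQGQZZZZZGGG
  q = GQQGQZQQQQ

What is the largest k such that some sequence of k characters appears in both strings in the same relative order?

Let dp[i][j] be the LCS length of the first i characters of p and the first j characters of q. dp[i][j] = dp[i-1][j-1]+1 when the i-th and j-th characters match, else max(dp[i-1][j], dp[i][j-1]).
    ·  G  Q  Q  G  Q  Z  Q  Q  Q  Q
 ·  0  0  0  0  0  0  0  0  0  0  0
 Z  0  0  0  0  0  0  1  1  1  1  1
 Z  0  0  0  0  0  0  1  1  1  1  1
 Z  0  0  0  0  0  0  1  1  1  1  1
 Q  0  0  1  1  1  1  1  2  2  2  2
 G  0  1  1  1  2  2  2  2  2  2  2
 Q  0  1  2  2  2  3  3  3  3  3  3
 Z  0  1  2  2  2  3  4  4  4  4  4
 Z  0  1  2  2  2  3  4  4  4  4  4
 Z  0  1  2  2  2  3  4  4  4  4  4
 Z  0  1  2  2  2  3  4  4  4  4  4
 Z  0  1  2  2  2  3  4  4  4  4  4
 G  0  1  2  2  3  3  4  4  4  4  4
 G  0  1  2  2  3  3  4  4  4  4  4
 G  0  1  2  2  3  3  4  4  4  4  4
dp[14][10] = 4. One LCS (by backtracking along matches): QGQZ.

4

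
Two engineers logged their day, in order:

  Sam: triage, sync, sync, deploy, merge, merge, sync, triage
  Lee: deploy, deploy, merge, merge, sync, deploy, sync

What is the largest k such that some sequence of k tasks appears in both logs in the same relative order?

Taking deploy [4,2] → merge [5,3] → merge [6,4] → sync [7,7] gives a common subsequence of length 4. The LCS DP gives dp[8][7] = 4, so this is optimal.

4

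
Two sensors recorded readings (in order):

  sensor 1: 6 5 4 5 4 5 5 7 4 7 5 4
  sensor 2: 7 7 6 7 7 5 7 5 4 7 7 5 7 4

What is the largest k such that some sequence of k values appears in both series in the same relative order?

Match 6 (sensor 1 #1, sensor 2 #3); then 5 (sensor 1 #2, sensor 2 #6); then 5 (sensor 1 #4, sensor 2 #8); then 4 (sensor 1 #5, sensor 2 #9); then 7 (sensor 1 #8, sensor 2 #10); then 7 (sensor 1 #10, sensor 2 #11); then 5 (sensor 1 #11, sensor 2 #12); then 4 (sensor 1 #12, sensor 2 #14) — 8 values in the same relative order in both. Since dp[12][14] = 8, nothing longer is possible.

8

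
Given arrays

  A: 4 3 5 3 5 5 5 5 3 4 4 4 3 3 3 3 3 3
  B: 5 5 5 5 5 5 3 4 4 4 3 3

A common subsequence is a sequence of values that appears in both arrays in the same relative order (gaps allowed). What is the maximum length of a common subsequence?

11

One common subsequence of length 11: 5 (A #3, B #2), then 5 (A #5, B #3), then 5 (A #6, B #4), then 5 (A #7, B #5), then 5 (A #8, B #6), then 3 (A #9, B #7), then 4 (A #10, B #8), then 4 (A #11, B #9), then 4 (A #12, B #10), then 3 (A #17, B #11), then 3 (A #18, B #12). The LCS DP gives dp[18][12] = 11, so this is optimal.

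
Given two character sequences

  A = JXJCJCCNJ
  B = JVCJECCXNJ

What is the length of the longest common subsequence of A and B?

Pick J [1,1], then C [4,3], then J [5,4], then C [6,6], then C [7,7], then N [8,9], then J [9,10]; all 7 characters appear in both, in order. dp[9][10] = 7 confirms this is the maximum.

7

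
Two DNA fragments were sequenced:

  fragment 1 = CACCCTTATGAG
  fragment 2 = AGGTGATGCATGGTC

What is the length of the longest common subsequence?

7

Pick A (fragment 1 #2, fragment 2 #1), then T (fragment 1 #6, fragment 2 #4), then T (fragment 1 #7, fragment 2 #7), then A (fragment 1 #8, fragment 2 #10), then T (fragment 1 #9, fragment 2 #11), then G (fragment 1 #10, fragment 2 #12), then G (fragment 1 #12, fragment 2 #13); all 7 bases appear in both, in order. dp[12][15] = 7 confirms this is the maximum.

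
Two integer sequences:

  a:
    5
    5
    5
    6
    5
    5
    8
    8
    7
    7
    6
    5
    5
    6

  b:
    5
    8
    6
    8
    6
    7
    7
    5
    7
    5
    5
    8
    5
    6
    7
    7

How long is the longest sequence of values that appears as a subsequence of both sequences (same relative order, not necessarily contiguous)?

Pick 5 [1,1]; then 6 [4,3]; then 8 [7,4]; then 7 [9,7]; then 7 [10,9]; then 5 [12,11]; then 5 [13,13]; then 6 [14,14]; all 8 values appear in both, in order. dp[14][16] = 8 confirms this is the maximum.

8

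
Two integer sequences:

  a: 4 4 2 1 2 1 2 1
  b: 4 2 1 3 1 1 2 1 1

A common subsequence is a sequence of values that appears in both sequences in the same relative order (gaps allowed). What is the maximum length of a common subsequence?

Taking 4 (a #2, b #1), then 2 (a #3, b #2), then 1 (a #4, b #6), then 2 (a #5, b #7), then 1 (a #6, b #8), then 1 (a #8, b #9) gives a common subsequence of length 6. dp[8][9] = 6 confirms this is the maximum.

6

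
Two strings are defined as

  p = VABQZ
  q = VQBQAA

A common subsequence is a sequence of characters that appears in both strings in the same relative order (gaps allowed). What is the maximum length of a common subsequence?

Taking V [1,1]; then B [3,3]; then Q [4,4] gives a common subsequence of length 3. Since dp[5][6] = 3, nothing longer is possible.

3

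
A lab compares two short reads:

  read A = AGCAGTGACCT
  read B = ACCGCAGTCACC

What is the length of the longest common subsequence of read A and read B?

9

Taking A [1,1], then G [2,4], then C [3,5], then A [4,6], then G [5,7], then T [6,8], then A [8,10], then C [9,11], then C [10,12] gives a common subsequence of length 9, and the DP table's final entry dp[11][12] is also 9, so no common subsequence is longer.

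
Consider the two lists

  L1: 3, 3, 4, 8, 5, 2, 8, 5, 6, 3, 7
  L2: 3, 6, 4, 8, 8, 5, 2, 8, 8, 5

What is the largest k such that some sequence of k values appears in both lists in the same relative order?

7

One common subsequence of length 7: 3 (L1 #1, L2 #1), 4 (L1 #3, L2 #3), 8 (L1 #4, L2 #5), 5 (L1 #5, L2 #6), 2 (L1 #6, L2 #7), 8 (L1 #7, L2 #9), 5 (L1 #8, L2 #10). Since dp[11][10] = 7, nothing longer is possible.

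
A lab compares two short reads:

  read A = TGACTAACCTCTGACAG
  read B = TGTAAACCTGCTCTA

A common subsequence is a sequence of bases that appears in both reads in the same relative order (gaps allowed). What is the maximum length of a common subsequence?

Taking T [1,1], G [2,2], A [3,4], A [6,5], A [7,6], C [8,7], C [9,8], T [10,9], C [11,11], T [12,12], C [15,13], A [16,15] gives a common subsequence of length 12, and the DP table's final entry dp[17][15] is also 12, so no common subsequence is longer.

12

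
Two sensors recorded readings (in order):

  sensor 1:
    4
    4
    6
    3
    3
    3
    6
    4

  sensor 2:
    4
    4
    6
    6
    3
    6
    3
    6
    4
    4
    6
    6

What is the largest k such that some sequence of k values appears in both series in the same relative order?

One common subsequence of length 7: 4 at sensor 1[1]=sensor 2[1], then 4 at sensor 1[2]=sensor 2[2], then 6 at sensor 1[3]=sensor 2[4], then 3 at sensor 1[4]=sensor 2[5], then 3 at sensor 1[6]=sensor 2[7], then 6 at sensor 1[7]=sensor 2[8], then 4 at sensor 1[8]=sensor 2[10]. The LCS DP gives dp[8][12] = 7, so this is optimal.

7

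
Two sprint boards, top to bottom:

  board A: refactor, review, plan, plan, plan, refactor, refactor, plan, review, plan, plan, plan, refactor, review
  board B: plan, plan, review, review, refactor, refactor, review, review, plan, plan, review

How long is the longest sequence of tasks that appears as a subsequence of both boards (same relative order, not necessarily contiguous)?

8

One common subsequence of length 8: plan at board A[3]=board B[1], then plan at board A[4]=board B[2], then refactor at board A[6]=board B[5], then refactor at board A[7]=board B[6], then review at board A[9]=board B[8], then plan at board A[11]=board B[9], then plan at board A[12]=board B[10], then review at board A[14]=board B[11]. The LCS DP gives dp[14][11] = 8, so this is optimal.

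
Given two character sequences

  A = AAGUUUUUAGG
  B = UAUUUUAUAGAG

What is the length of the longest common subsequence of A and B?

9

Let dp[i][j] be the LCS length of the first i characters of A and the first j characters of B. dp[i][j] = dp[i-1][j-1]+1 when the i-th and j-th characters match, else max(dp[i-1][j], dp[i][j-1]).
    ·  U  A  U  U  U  U  A  U  A  G  A  G
 ·  0  0  0  0  0  0  0  0  0  0  0  0  0
 A  0  0  1  1  1  1  1  1  1  1  1  1  1
 A  0  0  1  1  1  1  1  2  2  2  2  2  2
 G  0  0  1  1  1  1  1  2  2  2  3  3  3
 U  0  1  1  2  2  2  2  2  3  3  3  3  3
 U  0  1  1  2  3  3  3  3  3  3  3  3  3
 U  0  1  1  2  3  4  4  4  4  4  4  4  4
 U  0  1  1  2  3  4  5  5  5  5  5  5  5
 U  0  1  1  2  3  4  5  5  6  6  6  6  6
 A  0  1  2  2  3  4  5  6  6  7  7  7  7
 G  0  1  2  2  3  4  5  6  6  7  8  8  8
 G  0  1  2  2  3  4  5  6  6  7  8  8  9
dp[11][12] = 9. One LCS (by backtracking along matches): AUUUUUAGG.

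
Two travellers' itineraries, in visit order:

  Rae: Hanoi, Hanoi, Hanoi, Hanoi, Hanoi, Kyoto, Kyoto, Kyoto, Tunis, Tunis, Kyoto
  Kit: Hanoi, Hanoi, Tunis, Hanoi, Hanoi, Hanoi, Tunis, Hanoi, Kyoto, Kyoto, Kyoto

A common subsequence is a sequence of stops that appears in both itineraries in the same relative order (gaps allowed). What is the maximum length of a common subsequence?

8

Taking Hanoi [1,2], then Hanoi [2,4], then Hanoi [3,5], then Hanoi [4,6], then Hanoi [5,8], then Kyoto [7,9], then Kyoto [8,10], then Kyoto [11,11] gives a common subsequence of length 8, and the DP table's final entry dp[11][11] is also 8, so no common subsequence is longer.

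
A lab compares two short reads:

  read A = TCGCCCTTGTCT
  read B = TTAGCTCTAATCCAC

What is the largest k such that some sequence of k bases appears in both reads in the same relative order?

7

Taking T [1,2] → G [3,4] → C [4,5] → C [6,7] → T [7,8] → T [8,11] → C [11,15] gives a common subsequence of length 7. The LCS DP gives dp[12][15] = 7, so this is optimal.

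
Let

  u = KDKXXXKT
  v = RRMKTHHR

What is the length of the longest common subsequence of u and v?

2

One common subsequence of length 2: K (u #7, v #4), T (u #8, v #5), and the DP table's final entry dp[8][8] is also 2, so no common subsequence is longer.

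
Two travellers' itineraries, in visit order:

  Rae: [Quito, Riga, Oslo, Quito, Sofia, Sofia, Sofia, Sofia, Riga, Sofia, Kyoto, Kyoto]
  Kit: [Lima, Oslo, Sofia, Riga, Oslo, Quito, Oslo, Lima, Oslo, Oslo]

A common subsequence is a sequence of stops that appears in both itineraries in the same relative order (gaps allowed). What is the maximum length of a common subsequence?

Pick Riga at Rae[2]=Kit[4] → Oslo at Rae[3]=Kit[5] → Quito at Rae[4]=Kit[6]; all 3 stops appear in both, in order. Since dp[12][10] = 3, nothing longer is possible.

3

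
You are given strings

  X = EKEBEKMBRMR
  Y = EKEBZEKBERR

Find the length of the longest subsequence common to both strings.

One common subsequence of length 9: E (X #1, Y #1); then K (X #2, Y #2); then E (X #3, Y #3); then B (X #4, Y #4); then E (X #5, Y #6); then K (X #6, Y #7); then B (X #8, Y #8); then R (X #9, Y #10); then R (X #11, Y #11). Since dp[11][11] = 9, nothing longer is possible.

9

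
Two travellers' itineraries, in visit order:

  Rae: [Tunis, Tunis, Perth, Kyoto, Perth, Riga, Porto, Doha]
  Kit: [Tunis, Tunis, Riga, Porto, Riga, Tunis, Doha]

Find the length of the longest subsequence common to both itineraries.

5

One common subsequence of length 5: Tunis [1,1], then Tunis [2,2], then Riga [6,3], then Porto [7,4], then Doha [8,7]. dp[8][7] = 5 confirms this is the maximum.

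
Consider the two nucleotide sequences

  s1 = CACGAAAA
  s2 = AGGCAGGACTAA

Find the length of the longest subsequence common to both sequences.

6

Taking C (s1 #1, s2 #4) → A (s1 #2, s2 #5) → G (s1 #4, s2 #7) → A (s1 #5, s2 #8) → A (s1 #7, s2 #11) → A (s1 #8, s2 #12) gives a common subsequence of length 6, and the DP table's final entry dp[8][12] is also 6, so no common subsequence is longer.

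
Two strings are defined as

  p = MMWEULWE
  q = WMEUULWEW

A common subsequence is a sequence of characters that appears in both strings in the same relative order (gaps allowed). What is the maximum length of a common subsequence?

6

Let dp[i][j] be the LCS length of the first i characters of p and the first j characters of q. dp[i][j] = dp[i-1][j-1]+1 when the i-th and j-th characters match, else max(dp[i-1][j], dp[i][j-1]).
    ·  W  M  E  U  U  L  W  E  W
 ·  0  0  0  0  0  0  0  0  0  0
 M  0  0  1  1  1  1  1  1  1  1
 M  0  0  1  1  1  1  1  1  1  1
 W  0  1  1  1  1  1  1  2  2  2
 E  0  1  1  2  2  2  2  2  3  3
 U  0  1  1  2  3  3  3  3  3  3
 L  0  1  1  2  3  3  4  4  4  4
 W  0  1  1  2  3  3  4  5  5  5
 E  0  1  1  2  3  3  4  5  6  6
dp[8][9] = 6. One LCS (by backtracking along matches): MEULWE.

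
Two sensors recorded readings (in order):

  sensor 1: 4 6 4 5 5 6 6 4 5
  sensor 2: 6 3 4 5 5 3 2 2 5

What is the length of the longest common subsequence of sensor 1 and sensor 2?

One common subsequence of length 5: 6 [2,1], then 4 [3,3], then 5 [4,4], then 5 [5,5], then 5 [9,9], and the DP table's final entry dp[9][9] is also 5, so no common subsequence is longer.

5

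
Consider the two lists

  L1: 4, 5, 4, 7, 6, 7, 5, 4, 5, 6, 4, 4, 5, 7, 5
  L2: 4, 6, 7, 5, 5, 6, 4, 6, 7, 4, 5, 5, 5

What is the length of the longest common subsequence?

10

One common subsequence of length 10: 4 (L1 #3, L2 #1), 6 (L1 #5, L2 #2), 7 (L1 #6, L2 #3), 5 (L1 #7, L2 #4), 5 (L1 #9, L2 #5), 6 (L1 #10, L2 #6), 4 (L1 #11, L2 #7), 4 (L1 #12, L2 #10), 5 (L1 #13, L2 #12), 5 (L1 #15, L2 #13). dp[15][13] = 10 confirms this is the maximum.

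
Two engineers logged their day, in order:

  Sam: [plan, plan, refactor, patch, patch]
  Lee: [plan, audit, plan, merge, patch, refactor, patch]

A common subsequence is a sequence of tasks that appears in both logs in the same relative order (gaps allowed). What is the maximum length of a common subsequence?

4

Pick plan at Sam[1]=Lee[1] → plan at Sam[2]=Lee[3] → refactor at Sam[3]=Lee[6] → patch at Sam[5]=Lee[7]; all 4 tasks appear in both, in order, and the DP table's final entry dp[5][7] is also 4, so no common subsequence is longer.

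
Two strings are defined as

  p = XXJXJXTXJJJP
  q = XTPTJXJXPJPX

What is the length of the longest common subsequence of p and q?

7

Let dp[i][j] be the LCS length of the first i characters of p and the first j characters of q. dp[i][j] = dp[i-1][j-1]+1 when the i-th and j-th characters match, else max(dp[i-1][j], dp[i][j-1]).
    ·  X  T  P  T  J  X  J  X  P  J  P  X
 ·  0  0  0  0  0  0  0  0  0  0  0  0  0
 X  0  1  1  1  1  1  1  1  1  1  1  1  1
 X  0  1  1  1  1  1  2  2  2  2  2  2  2
 J  0  1  1  1  1  2  2  3  3  3  3  3  3
 X  0  1  1  1  1  2  3  3  4  4  4  4  4
 J  0  1  1  1  1  2  3  4  4  4  5  5  5
 X  0  1  1  1  1  2  3  4  5  5  5  5  6
 T  0  1  2  2  2  2  3  4  5  5  5  5  6
 X  0  1  2  2  2  2  3  4  5  5  5  5  6
 J  0  1  2  2  2  3  3  4  5  5  6  6  6
 J  0  1  2  2  2  3  3  4  5  5  6  6  6
 J  0  1  2  2  2  3  3  4  5  5  6  6  6
 P  0  1  2  3  3  3  3  4  5  6  6  7  7
dp[12][12] = 7. One LCS (by backtracking along matches): XJXJXJP.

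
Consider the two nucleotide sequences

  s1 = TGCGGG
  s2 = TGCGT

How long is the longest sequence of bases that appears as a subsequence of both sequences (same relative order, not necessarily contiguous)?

4

One common subsequence of length 4: T at s1[1]=s2[1]; then G at s1[2]=s2[2]; then C at s1[3]=s2[3]; then G at s1[4]=s2[4]. dp[6][5] = 4 confirms this is the maximum.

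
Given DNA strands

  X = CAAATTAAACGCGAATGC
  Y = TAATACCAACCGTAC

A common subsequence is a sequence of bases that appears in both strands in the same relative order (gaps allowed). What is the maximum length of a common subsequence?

11

Match A at X[3]=Y[2] → A at X[4]=Y[3] → T at X[6]=Y[4] → A at X[7]=Y[5] → A at X[8]=Y[8] → A at X[9]=Y[9] → C at X[10]=Y[10] → C at X[12]=Y[11] → G at X[13]=Y[12] → A at X[15]=Y[14] → C at X[18]=Y[15] — 11 bases in the same relative order in both. Since dp[18][15] = 11, nothing longer is possible.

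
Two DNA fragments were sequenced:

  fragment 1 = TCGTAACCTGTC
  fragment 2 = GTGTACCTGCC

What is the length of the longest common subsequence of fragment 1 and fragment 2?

Pick T [1,2], G [3,3], T [4,4], A [6,5], C [7,6], C [8,7], T [9,8], G [10,9], C [12,11]; all 9 bases appear in both, in order, and the DP table's final entry dp[12][11] is also 9, so no common subsequence is longer.

9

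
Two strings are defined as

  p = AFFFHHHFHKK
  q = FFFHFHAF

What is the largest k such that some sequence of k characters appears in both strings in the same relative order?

6

Let dp[i][j] be the LCS length of the first i characters of p and the first j characters of q. dp[i][j] = dp[i-1][j-1]+1 when the i-th and j-th characters match, else max(dp[i-1][j], dp[i][j-1]).
    ·  F  F  F  H  F  H  A  F
 ·  0  0  0  0  0  0  0  0  0
 A  0  0  0  0  0  0  0  1  1
 F  0  1  1  1  1  1  1  1  2
 F  0  1  2  2  2  2  2  2  2
 F  0  1  2  3  3  3  3  3  3
 H  0  1  2  3  4  4  4  4  4
 H  0  1  2  3  4  4  5  5  5
 H  0  1  2  3  4  4  5  5  5
 F  0  1  2  3  4  5  5  5  6
 H  0  1  2  3  4  5  6  6  6
 K  0  1  2  3  4  5  6  6  6
 K  0  1  2  3  4  5  6  6  6
dp[11][8] = 6. One LCS (by backtracking along matches): FFFHHF.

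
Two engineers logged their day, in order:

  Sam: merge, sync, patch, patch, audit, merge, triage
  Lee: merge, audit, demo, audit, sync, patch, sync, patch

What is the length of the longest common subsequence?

4

Match merge at Sam[1]=Lee[1], then sync at Sam[2]=Lee[5], then patch at Sam[3]=Lee[6], then patch at Sam[4]=Lee[8] — 4 tasks in the same relative order in both. dp[7][8] = 4 confirms this is the maximum.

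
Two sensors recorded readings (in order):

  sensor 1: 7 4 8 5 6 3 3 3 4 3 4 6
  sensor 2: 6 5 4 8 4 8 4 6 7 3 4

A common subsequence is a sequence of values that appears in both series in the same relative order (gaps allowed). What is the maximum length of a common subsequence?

Let dp[i][j] be the LCS length of the first i values of sensor 1 and the first j values of sensor 2. dp[i][j] = dp[i-1][j-1]+1 when the i-th and j-th values match, else max(dp[i-1][j], dp[i][j-1]).
    ·  6  5  4  8  4  8  4  6  7  3  4
 ·  0  0  0  0  0  0  0  0  0  0  0  0
 7  0  0  0  0  0  0  0  0  0  1  1  1
 4  0  0  0  1  1  1  1  1  1  1  1  2
 8  0  0  0  1  2  2  2  2  2  2  2  2
 5  0  0  1  1  2  2  2  2  2  2  2  2
 6  0  1  1  1  2  2  2  2  3  3  3  3
 3  0  1  1  1  2  2  2  2  3  3  4  4
 3  0  1  1  1  2  2  2  2  3  3  4  4
 3  0  1  1  1  2  2  2  2  3  3  4  4
 4  0  1  1  2  2  3  3  3  3  3  4  5
 3  0  1  1  2  2  3  3  3  3  3  4  5
 4  0  1  1  2  2  3  3  4  4  4  4  5
 6  0  1  1  2  2  3  3  4  5  5  5  5
dp[12][11] = 5. One LCS (by backtracking along matches): 4, 8, 6, 3, 4.

5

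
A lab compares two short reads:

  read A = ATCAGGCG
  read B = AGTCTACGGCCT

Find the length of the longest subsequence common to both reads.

7

One common subsequence of length 7: A at read A[1]=read B[1]; then T at read A[2]=read B[3]; then C at read A[3]=read B[4]; then A at read A[4]=read B[6]; then G at read A[5]=read B[8]; then G at read A[6]=read B[9]; then C at read A[7]=read B[11]. The LCS DP gives dp[8][12] = 7, so this is optimal.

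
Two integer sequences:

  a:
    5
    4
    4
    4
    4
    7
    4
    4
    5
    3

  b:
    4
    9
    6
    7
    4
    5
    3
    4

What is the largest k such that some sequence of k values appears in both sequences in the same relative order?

5

Let dp[i][j] be the LCS length of the first i values of a and the first j values of b. dp[i][j] = dp[i-1][j-1]+1 when the i-th and j-th values match, else max(dp[i-1][j], dp[i][j-1]).
    ·  4  9  6  7  4  5  3  4
 ·  0  0  0  0  0  0  0  0  0
 5  0  0  0  0  0  0  1  1  1
 4  0  1  1  1  1  1  1  1  2
 4  0  1  1  1  1  2  2  2  2
 4  0  1  1  1  1  2  2  2  3
 4  0  1  1  1  1  2  2  2  3
 7  0  1  1  1  2  2  2  2  3
 4  0  1  1  1  2  3  3  3  3
 4  0  1  1  1  2  3  3  3  4
 5  0  1  1  1  2  3  4  4  4
 3  0  1  1  1  2  3  4  5  5
dp[10][8] = 5. One LCS (by backtracking along matches): 4, 7, 4, 5, 3.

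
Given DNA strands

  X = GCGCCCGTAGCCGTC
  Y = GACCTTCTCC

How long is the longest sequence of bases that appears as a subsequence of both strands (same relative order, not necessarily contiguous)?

7

One common subsequence of length 7: G at X[1]=Y[1] → C at X[2]=Y[3] → C at X[4]=Y[4] → C at X[6]=Y[7] → T at X[8]=Y[8] → C at X[12]=Y[9] → C at X[15]=Y[10], and the DP table's final entry dp[15][10] is also 7, so no common subsequence is longer.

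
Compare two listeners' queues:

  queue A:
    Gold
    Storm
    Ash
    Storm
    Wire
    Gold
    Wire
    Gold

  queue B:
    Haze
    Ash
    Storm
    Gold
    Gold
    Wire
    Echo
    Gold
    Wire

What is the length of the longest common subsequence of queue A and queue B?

5

Match Ash (queue A #3, queue B #2) → Storm (queue A #4, queue B #3) → Wire (queue A #5, queue B #6) → Gold (queue A #6, queue B #8) → Wire (queue A #7, queue B #9) — 5 songs in the same relative order in both, and the DP table's final entry dp[8][9] is also 5, so no common subsequence is longer.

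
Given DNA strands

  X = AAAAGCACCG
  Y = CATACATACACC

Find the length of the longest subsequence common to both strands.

One common subsequence of length 8: A (X #1, Y #2), then A (X #2, Y #4), then A (X #3, Y #6), then A (X #4, Y #8), then C (X #6, Y #9), then A (X #7, Y #10), then C (X #8, Y #11), then C (X #9, Y #12), and the DP table's final entry dp[10][12] is also 8, so no common subsequence is longer.

8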